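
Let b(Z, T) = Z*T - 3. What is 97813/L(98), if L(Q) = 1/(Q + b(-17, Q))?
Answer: -153664223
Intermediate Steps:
b(Z, T) = -3 + T*Z (b(Z, T) = T*Z - 3 = -3 + T*Z)
L(Q) = 1/(-3 - 16*Q) (L(Q) = 1/(Q + (-3 + Q*(-17))) = 1/(Q + (-3 - 17*Q)) = 1/(-3 - 16*Q))
97813/L(98) = 97813/(1/(-3 - 16*98)) = 97813/(1/(-3 - 1568)) = 97813/(1/(-1571)) = 97813/(-1/1571) = 97813*(-1571) = -153664223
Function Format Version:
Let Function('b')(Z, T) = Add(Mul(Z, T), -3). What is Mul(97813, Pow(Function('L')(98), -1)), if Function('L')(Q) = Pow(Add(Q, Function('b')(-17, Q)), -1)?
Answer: -153664223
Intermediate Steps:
Function('b')(Z, T) = Add(-3, Mul(T, Z)) (Function('b')(Z, T) = Add(Mul(T, Z), -3) = Add(-3, Mul(T, Z)))
Function('L')(Q) = Pow(Add(-3, Mul(-16, Q)), -1) (Function('L')(Q) = Pow(Add(Q, Add(-3, Mul(Q, -17))), -1) = Pow(Add(Q, Add(-3, Mul(-17, Q))), -1) = Pow(Add(-3, Mul(-16, Q)), -1))
Mul(97813, Pow(Function('L')(98), -1)) = Mul(97813, Pow(Pow(Add(-3, Mul(-16, 98)), -1), -1)) = Mul(97813, Pow(Pow(Add(-3, -1568), -1), -1)) = Mul(97813, Pow(Pow(-1571, -1), -1)) = Mul(97813, Pow(Rational(-1, 1571), -1)) = Mul(97813, -1571) = -153664223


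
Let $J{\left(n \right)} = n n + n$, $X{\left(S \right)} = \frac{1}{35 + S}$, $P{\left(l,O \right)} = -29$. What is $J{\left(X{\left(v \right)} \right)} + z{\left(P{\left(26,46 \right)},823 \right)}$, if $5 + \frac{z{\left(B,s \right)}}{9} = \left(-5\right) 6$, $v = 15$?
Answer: $- \frac{787449}{2500} \approx -314.98$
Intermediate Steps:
$z{\left(B,s \right)} = -315$ ($z{\left(B,s \right)} = -45 + 9 \left(\left(-5\right) 6\right) = -45 + 9 \left(-30\right) = -45 - 270 = -315$)
$J{\left(n \right)} = n + n^{2}$ ($J{\left(n \right)} = n^{2} + n = n + n^{2}$)
$J{\left(X{\left(v \right)} \right)} + z{\left(P{\left(26,46 \right)},823 \right)} = \frac{1 + \frac{1}{35 + 15}}{35 + 15} - 315 = \frac{1 + \frac{1}{50}}{50} - 315 = \frac{1}{50} \cdot \frac{51}{50} - 315 = \frac{51}{2500} - 315 = - \frac{787449}{2500}$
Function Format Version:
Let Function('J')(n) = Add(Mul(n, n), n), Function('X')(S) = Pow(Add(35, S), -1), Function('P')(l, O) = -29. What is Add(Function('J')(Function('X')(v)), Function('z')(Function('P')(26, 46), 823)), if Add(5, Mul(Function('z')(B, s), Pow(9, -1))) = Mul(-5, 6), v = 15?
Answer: Rational(-787449, 2500) ≈ -314.98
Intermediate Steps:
Function('z')(B, s) = -315 (Function('z')(B, s) = Add(-45, Mul(9, Mul(-5, 6))) = Add(-45, Mul(9, -30)) = Add(-45, -270) = -315)
Function('J')(n) = Add(n, Pow(n, 2)) (Function('J')(n) = Add(Pow(n, 2), n) = Add(n, Pow(n, 2)))
Add(Function('J')(Function('X')(v)), Function('z')(Function('P')(26, 46), 823)) = Add(Mul(Pow(Add(35, 15), -1), Add(1, Pow(Add(35, 15), -1))), -315) = Add(Mul(Pow(50, -1), Add(1, Pow(50, -1))), -315) = Add(Mul(Rational(1, 50), Add(1, Rational(1, 50))), -315) = Add(Mul(Rational(1, 50), Rational(51, 50)), -315) = Add(Rational(51, 2500), -315) = Rational(-787449, 2500)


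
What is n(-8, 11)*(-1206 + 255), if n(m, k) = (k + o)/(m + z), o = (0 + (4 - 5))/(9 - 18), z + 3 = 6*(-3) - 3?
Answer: 7925/24 ≈ 330.21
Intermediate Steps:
z = -24 (z = -3 + (6*(-3) - 3) = -3 + (-18 - 3) = -3 - 21 = -24)
o = ⅑ (o = (0 - 1)/(-9) = -1*(-⅑) = ⅑ ≈ 0.11111)
n(m, k) = (⅑ + k)/(-24 + m) (n(m, k) = (k + ⅑)/(m - 24) = (⅑ + k)/(-24 + m))
n(-8, 11)*(-1206 + 255) = ((⅑ + 11)/(-24 - 8))*(-1206 + 255) = ((100/9)/(-32))*(-951) = -1/32*100/9*(-951) = -25/72*(-951) = 7925/24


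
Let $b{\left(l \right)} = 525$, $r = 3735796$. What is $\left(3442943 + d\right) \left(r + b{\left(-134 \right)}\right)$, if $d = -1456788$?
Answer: $7420912635755$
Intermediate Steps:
$\left(3442943 + d\right) \left(r + b{\left(-134 \right)}\right) = \left(3442943 - 1456788\right) \left(3735796 + 525\right) = 1986155 \cdot 3736321 = 7420912635755$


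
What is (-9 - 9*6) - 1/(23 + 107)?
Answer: -8191/130 ≈ -63.008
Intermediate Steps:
(-9 - 9*6) - 1/(23 + 107) = (-9 - 54) - 1/130 = -63 - 1*1/130 = -63 - 1/130 = -8191/130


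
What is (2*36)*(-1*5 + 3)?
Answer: -144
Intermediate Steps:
(2*36)*(-1*5 + 3) = 72*(-5 + 3) = 72*(-2) = -144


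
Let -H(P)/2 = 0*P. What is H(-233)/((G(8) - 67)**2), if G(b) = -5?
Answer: 0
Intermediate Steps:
H(P) = 0 (H(P) = -0*P = -2*0 = 0)
H(-233)/((G(8) - 67)**2) = 0/((-5 - 67)**2) = 0/((-72)**2) = 0/5184 = 0*(1/5184) = 0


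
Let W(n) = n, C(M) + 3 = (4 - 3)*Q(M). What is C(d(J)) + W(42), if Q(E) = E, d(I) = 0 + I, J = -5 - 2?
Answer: 32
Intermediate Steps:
J = -7
d(I) = I
C(M) = -3 + M (C(M) = -3 + (4 - 3)*M = -3 + 1*M = -3 + M)
C(d(J)) + W(42) = (-3 - 7) + 42 = -10 + 42 = 32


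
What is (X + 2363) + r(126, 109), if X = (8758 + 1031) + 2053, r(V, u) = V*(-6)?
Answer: 13449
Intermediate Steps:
r(V, u) = -6*V
X = 11842 (X = 9789 + 2053 = 11842)
(X + 2363) + r(126, 109) = (11842 + 2363) - 6*126 = 14205 - 756 = 13449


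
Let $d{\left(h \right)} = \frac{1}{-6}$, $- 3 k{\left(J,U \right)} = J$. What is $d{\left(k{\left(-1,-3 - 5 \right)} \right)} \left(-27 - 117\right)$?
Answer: $24$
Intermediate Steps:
$k{\left(J,U \right)} = - \frac{J}{3}$
$d{\left(h \right)} = - \frac{1}{6}$
$d{\left(k{\left(-1,-3 - 5 \right)} \right)} \left(-27 - 117\right) = - \frac{-27 - 117}{6} = \left(- \frac{1}{6}\right) \left(-144\right) = 24$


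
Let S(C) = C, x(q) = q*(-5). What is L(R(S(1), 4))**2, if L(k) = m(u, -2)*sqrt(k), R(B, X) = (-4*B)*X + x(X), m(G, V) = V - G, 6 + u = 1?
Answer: -324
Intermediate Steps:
x(q) = -5*q
u = -5 (u = -6 + 1 = -5)
R(B, X) = -5*X - 4*B*X (R(B, X) = (-4*B)*X - 5*X = -4*B*X - 5*X = -5*X - 4*B*X)
L(k) = 3*sqrt(k) (L(k) = (-2 - 1*(-5))*sqrt(k) = (-2 + 5)*sqrt(k) = 3*sqrt(k))
L(R(S(1), 4))**2 = (3*sqrt(4*(-5 - 4*1)))**2 = (3*sqrt(4*(-5 - 4)))**2 = (3*sqrt(4*(-9)))**2 = (3*sqrt(-36))**2 = (3*(6*I))**2 = (18*I)**2 = -324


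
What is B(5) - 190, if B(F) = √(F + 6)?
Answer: -190 + √11 ≈ -186.68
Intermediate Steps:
B(F) = √(6 + F)
B(5) - 190 = √(6 + 5) - 190 = √11 - 190 = -190 + √11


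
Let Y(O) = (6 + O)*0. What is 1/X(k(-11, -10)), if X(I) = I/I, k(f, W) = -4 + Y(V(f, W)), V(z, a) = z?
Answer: 1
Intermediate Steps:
Y(O) = 0
k(f, W) = -4 (k(f, W) = -4 + 0 = -4)
X(I) = 1
1/X(k(-11, -10)) = 1/1 = 1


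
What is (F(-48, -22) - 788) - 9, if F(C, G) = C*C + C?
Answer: 1459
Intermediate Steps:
F(C, G) = C + C² (F(C, G) = C² + C = C + C²)
(F(-48, -22) - 788) - 9 = (-48*(1 - 48) - 788) - 9 = (-48*(-47) - 788) - 9 = (2256 - 788) - 9 = 1468 - 9 = 1459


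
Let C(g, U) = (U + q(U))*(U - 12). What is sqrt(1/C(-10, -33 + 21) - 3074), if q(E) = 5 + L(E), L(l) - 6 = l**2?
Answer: I*sqrt(9051873402)/1716 ≈ 55.444*I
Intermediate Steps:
L(l) = 6 + l**2
q(E) = 11 + E**2 (q(E) = 5 + (6 + E**2) = 11 + E**2)
C(g, U) = (-12 + U)*(11 + U + U**2) (C(g, U) = (U + (11 + U**2))*(U - 12) = (11 + U + U**2)*(-12 + U) = (-12 + U)*(11 + U + U**2))
sqrt(1/C(-10, -33 + 21) - 3074) = sqrt(1/(-132 + (-33 + 21)**3 - (-33 + 21) - 11*(-33 + 21)**2) - 3074) = sqrt(1/(-132 + (-12)**3 - 1*(-12) - 11*(-12)**2) - 3074) = sqrt(1/(-132 - 1728 + 12 - 11*144) - 3074) = sqrt(1/(-132 - 1728 + 12 - 1584) - 3074) = sqrt(1/(-3432) - 3074) = sqrt(-1/3432 - 3074) = sqrt(-10549969/3432) = I*sqrt(9051873402)/1716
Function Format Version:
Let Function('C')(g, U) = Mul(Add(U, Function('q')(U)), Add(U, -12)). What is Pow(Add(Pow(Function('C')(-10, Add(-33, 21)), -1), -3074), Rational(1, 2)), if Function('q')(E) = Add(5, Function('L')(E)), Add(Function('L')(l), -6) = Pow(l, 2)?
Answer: Mul(Rational(1, 1716), I, Pow(9051873402, Rational(1, 2))) ≈ Mul(55.444, I)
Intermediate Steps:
Function('L')(l) = Add(6, Pow(l, 2))
Function('q')(E) = Add(11, Pow(E, 2)) (Function('q')(E) = Add(5, Add(6, Pow(E, 2))) = Add(11, Pow(E, 2)))
Function('C')(g, U) = Mul(Add(-12, U), Add(11, U, Pow(U, 2))) (Function('C')(g, U) = Mul(Add(U, Add(11, Pow(U, 2))), Add(U, -12)) = Mul(Add(11, U, Pow(U, 2)), Add(-12, U)) = Mul(Add(-12, U), Add(11, U, Pow(U, 2))))
Pow(Add(Pow(Function('C')(-10, Add(-33, 21)), -1), -3074), Rational(1, 2)) = Pow(Add(Pow(Add(-132, Pow(Add(-33, 21), 3), Mul(-1, Add(-33, 21)), Mul(-11, Pow(Add(-33, 21), 2))), -1), -3074), Rational(1, 2)) = Pow(Add(Pow(Add(-132, Pow(-12, 3), Mul(-1, -12), Mul(-11, Pow(-12, 2))), -1), -3074), Rational(1, 2)) = Pow(Add(Pow(Add(-132, -1728, 12, Mul(-11, 144)), -1), -3074), Rational(1, 2)) = Pow(Add(Pow(Add(-132, -1728, 12, -1584), -1), -3074), Rational(1, 2)) = Pow(Add(Pow(-3432, -1), -3074), Rational(1, 2)) = Pow(Add(Rational(-1, 3432), -3074), Rational(1, 2)) = Pow(Rational(-10549969, 3432), Rational(1, 2)) = Mul(Rational(1, 1716), I, Pow(9051873402, Rational(1, 2)))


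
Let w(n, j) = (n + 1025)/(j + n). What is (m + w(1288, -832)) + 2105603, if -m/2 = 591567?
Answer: 140216059/152 ≈ 9.2247e+5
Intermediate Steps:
m = -1183134 (m = -2*591567 = -1183134)
w(n, j) = (1025 + n)/(j + n)
(m + w(1288, -832)) + 2105603 = (-1183134 + (1025 + 1288)/(-832 + 1288)) + 2105603 = (-1183134 + 2313/456) + 2105603 = (-1183134 + (1/456)*2313) + 2105603 = (-1183134 + 771/152) + 2105603 = -179835597/152 + 2105603 = 140216059/152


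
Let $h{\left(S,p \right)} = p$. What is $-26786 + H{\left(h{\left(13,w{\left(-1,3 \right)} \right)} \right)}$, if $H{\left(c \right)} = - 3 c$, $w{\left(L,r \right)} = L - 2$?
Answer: $-26777$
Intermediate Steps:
$w{\left(L,r \right)} = -2 + L$
$-26786 + H{\left(h{\left(13,w{\left(-1,3 \right)} \right)} \right)} = -26786 - 3 \left(-2 - 1\right) = -26786 - -9 = -26786 + 9 = -26777$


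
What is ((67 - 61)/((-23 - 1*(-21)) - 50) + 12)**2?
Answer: 95481/676 ≈ 141.24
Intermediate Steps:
((67 - 61)/((-23 - 1*(-21)) - 50) + 12)**2 = (6/((-23 + 21) - 50) + 12)**2 = (6/(-2 - 50) + 12)**2 = (6/(-52) + 12)**2 = (6*(-1/52) + 12)**2 = (-3/26 + 12)**2 = (309/26)**2 = 95481/676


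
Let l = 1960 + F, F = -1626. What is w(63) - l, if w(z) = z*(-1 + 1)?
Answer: -334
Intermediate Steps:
w(z) = 0 (w(z) = z*0 = 0)
l = 334 (l = 1960 - 1626 = 334)
w(63) - l = 0 - 1*334 = 0 - 334 = -334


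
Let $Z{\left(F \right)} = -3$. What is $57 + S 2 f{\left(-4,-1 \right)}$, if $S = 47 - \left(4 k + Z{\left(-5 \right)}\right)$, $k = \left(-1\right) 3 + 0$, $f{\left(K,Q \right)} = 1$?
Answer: $181$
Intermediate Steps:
$k = -3$ ($k = -3 + 0 = -3$)
$S = 62$ ($S = 47 - \left(4 \left(-3\right) - 3\right) = 47 - \left(-12 - 3\right) = 47 - -15 = 47 + 15 = 62$)
$57 + S 2 f{\left(-4,-1 \right)} = 57 + 62 \cdot 2 \cdot 1 = 57 + 62 \cdot 2 = 57 + 124 = 181$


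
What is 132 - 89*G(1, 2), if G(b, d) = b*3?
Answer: -135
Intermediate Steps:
G(b, d) = 3*b
132 - 89*G(1, 2) = 132 - 267 = -135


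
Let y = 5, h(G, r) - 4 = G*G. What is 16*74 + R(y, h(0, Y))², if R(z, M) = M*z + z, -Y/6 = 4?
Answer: 1809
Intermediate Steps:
Y = -24 (Y = -6*4 = -24)
h(G, r) = 4 + G² (h(G, r) = 4 + G*G = 4 + G²)
R(z, M) = z + M*z
16*74 + R(y, h(0, Y))² = 16*74 + (5*(1 + (4 + 0²)))² = 1184 + (5*(1 + (4 + 0)))² = 1184 + (5*(1 + 4))² = 1184 + (5*5)² = 1184 + 25² = 1184 + 625 = 1809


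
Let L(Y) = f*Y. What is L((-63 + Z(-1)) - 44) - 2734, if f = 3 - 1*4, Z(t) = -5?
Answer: -2622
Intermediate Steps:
f = -1 (f = 3 - 4 = -1)
L(Y) = -Y
L((-63 + Z(-1)) - 44) - 2734 = -((-63 - 5) - 44) - 2734 = -(-68 - 44) - 2734 = -1*(-112) - 2734 = 112 - 2734 = -2622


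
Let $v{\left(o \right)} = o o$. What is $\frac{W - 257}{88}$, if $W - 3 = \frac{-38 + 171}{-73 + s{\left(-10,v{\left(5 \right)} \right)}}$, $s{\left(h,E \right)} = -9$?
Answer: $- \frac{20961}{7216} \approx -2.9048$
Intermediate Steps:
$v{\left(o \right)} = o^{2}$
$W = \frac{113}{82}$ ($W = 3 + \frac{-38 + 171}{-73 - 9} = 3 + \frac{133}{-82} = 3 + 133 \left(- \frac{1}{82}\right) = 3 - \frac{133}{82} = \frac{113}{82} \approx 1.378$)
$\frac{W - 257}{88} = \frac{\frac{113}{82} - 257}{88} = \frac{1}{88} \left(- \frac{20961}{82}\right) = - \frac{20961}{7216}$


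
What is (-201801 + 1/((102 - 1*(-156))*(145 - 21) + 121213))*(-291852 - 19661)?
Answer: 9631023186534652/153205 ≈ 6.2864e+10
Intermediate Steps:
(-201801 + 1/((102 - 1*(-156))*(145 - 21) + 121213))*(-291852 - 19661) = (-201801 + 1/((102 + 156)*124 + 121213))*(-311513) = (-201801 + 1/(258*124 + 121213))*(-311513) = (-201801 + 1/(31992 + 121213))*(-311513) = (-201801 + 1/153205)*(-311513) = -30916922204/153205*(-311513) = 9631023186534652/153205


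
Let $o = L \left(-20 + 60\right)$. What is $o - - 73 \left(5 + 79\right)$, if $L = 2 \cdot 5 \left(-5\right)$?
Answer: $4132$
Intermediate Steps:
$L = -50$ ($L = 10 \left(-5\right) = -50$)
$o = -2000$ ($o = - 50 \left(-20 + 60\right) = \left(-50\right) 40 = -2000$)
$o - - 73 \left(5 + 79\right) = -2000 - - 73 \left(5 + 79\right) = -2000 - \left(-73\right) 84 = -2000 - -6132 = -2000 + 6132 = 4132$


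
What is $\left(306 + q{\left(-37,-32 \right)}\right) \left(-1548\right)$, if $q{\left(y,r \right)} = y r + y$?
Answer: $-2249244$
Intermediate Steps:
$q{\left(y,r \right)} = y + r y$ ($q{\left(y,r \right)} = r y + y = y + r y$)
$\left(306 + q{\left(-37,-32 \right)}\right) \left(-1548\right) = \left(306 - 37 \left(1 - 32\right)\right) \left(-1548\right) = \left(306 - -1147\right) \left(-1548\right) = \left(306 + 1147\right) \left(-1548\right) = 1453 \left(-1548\right) = -2249244$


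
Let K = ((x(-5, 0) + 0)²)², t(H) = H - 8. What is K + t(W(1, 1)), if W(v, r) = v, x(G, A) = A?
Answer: -7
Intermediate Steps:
t(H) = -8 + H
K = 0 (K = ((0 + 0)²)² = (0²)² = 0² = 0)
K + t(W(1, 1)) = 0 + (-8 + 1) = 0 - 7 = -7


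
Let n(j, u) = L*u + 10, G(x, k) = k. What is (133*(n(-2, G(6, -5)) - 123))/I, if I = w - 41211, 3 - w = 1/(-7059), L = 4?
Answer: 124866651/290887271 ≈ 0.42926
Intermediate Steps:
n(j, u) = 10 + 4*u (n(j, u) = 4*u + 10 = 10 + 4*u)
w = 21178/7059 (w = 3 - 1/(-7059) = 3 - 1*(-1/7059) = 3 + 1/7059 = 21178/7059 ≈ 3.0001)
I = -290887271/7059 (I = 21178/7059 - 41211 = -290887271/7059 ≈ -41208.)
(133*(n(-2, G(6, -5)) - 123))/I = (133*((10 + 4*(-5)) - 123))/(-290887271/7059) = (133*((10 - 20) - 123))*(-7059/290887271) = (133*(-10 - 123))*(-7059/290887271) = (133*(-133))*(-7059/290887271) = -17689*(-7059/290887271) = 124866651/290887271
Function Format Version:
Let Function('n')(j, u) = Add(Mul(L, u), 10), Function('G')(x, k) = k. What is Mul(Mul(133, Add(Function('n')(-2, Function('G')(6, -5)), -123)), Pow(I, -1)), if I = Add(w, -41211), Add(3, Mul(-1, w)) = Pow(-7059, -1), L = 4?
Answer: Rational(124866651, 290887271) ≈ 0.42926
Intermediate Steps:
Function('n')(j, u) = Add(10, Mul(4, u)) (Function('n')(j, u) = Add(Mul(4, u), 10) = Add(10, Mul(4, u)))
w = Rational(21178, 7059) (w = Add(3, Mul(-1, Pow(-7059, -1))) = Add(3, Mul(-1, Rational(-1, 7059))) = Add(3, Rational(1, 7059)) = Rational(21178, 7059) ≈ 3.0001)
I = Rational(-290887271, 7059) (I = Add(Rational(21178, 7059), -41211) = Rational(-290887271, 7059) ≈ -41208.)
Mul(Mul(133, Add(Function('n')(-2, Function('G')(6, -5)), -123)), Pow(I, -1)) = Mul(Mul(133, Add(Add(10, Mul(4, -5)), -123)), Pow(Rational(-290887271, 7059), -1)) = Mul(Mul(133, Add(Add(10, -20), -123)), Rational(-7059, 290887271)) = Mul(Mul(133, Add(-10, -123)), Rational(-7059, 290887271)) = Mul(Mul(133, -133), Rational(-7059, 290887271)) = Mul(-17689, Rational(-7059, 290887271)) = Rational(124866651, 290887271)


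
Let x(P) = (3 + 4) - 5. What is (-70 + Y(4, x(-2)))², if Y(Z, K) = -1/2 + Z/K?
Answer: 18769/4 ≈ 4692.3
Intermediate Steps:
x(P) = 2 (x(P) = 7 - 5 = 2)
Y(Z, K) = -½ + Z/K (Y(Z, K) = -1*½ + Z/K = -½ + Z/K)
(-70 + Y(4, x(-2)))² = (-70 + (4 - ½*2)/2)² = (-70 + (4 - 1)/2)² = (-70 + (½)*3)² = (-70 + 3/2)² = (-137/2)² = 18769/4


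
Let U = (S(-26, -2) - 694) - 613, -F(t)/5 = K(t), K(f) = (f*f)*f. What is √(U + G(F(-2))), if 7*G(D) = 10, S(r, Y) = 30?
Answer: I*√62503/7 ≈ 35.715*I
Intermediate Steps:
K(f) = f³ (K(f) = f²*f = f³)
F(t) = -5*t³
G(D) = 10/7 (G(D) = (⅐)*10 = 10/7)
U = -1277 (U = (30 - 694) - 613 = -664 - 613 = -1277)
√(U + G(F(-2))) = √(-1277 + 10/7) = √(-8929/7) = I*√62503/7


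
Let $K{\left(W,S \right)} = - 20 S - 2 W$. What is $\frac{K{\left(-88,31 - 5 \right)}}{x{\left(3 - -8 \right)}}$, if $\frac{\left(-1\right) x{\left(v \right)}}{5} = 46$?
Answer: $\frac{172}{115} \approx 1.4957$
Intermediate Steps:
$x{\left(v \right)} = -230$ ($x{\left(v \right)} = \left(-5\right) 46 = -230$)
$\frac{K{\left(-88,31 - 5 \right)}}{x{\left(3 - -8 \right)}} = \frac{- 20 \left(31 - 5\right) - -176}{-230} = \left(- 20 \left(31 - 5\right) + 176\right) \left(- \frac{1}{230}\right) = \left(\left(-20\right) 26 + 176\right) \left(- \frac{1}{230}\right) = \left(-520 + 176\right) \left(- \frac{1}{230}\right) = \left(-344\right) \left(- \frac{1}{230}\right) = \frac{172}{115}$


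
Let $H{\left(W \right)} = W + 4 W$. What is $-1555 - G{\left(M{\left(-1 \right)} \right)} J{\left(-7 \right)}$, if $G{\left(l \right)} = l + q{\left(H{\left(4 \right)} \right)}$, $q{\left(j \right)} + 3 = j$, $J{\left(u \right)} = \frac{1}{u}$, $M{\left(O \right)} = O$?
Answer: $- \frac{10869}{7} \approx -1552.7$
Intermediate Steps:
$H{\left(W \right)} = 5 W$
$q{\left(j \right)} = -3 + j$
$G{\left(l \right)} = 17 + l$ ($G{\left(l \right)} = l + \left(-3 + 5 \cdot 4\right) = l + \left(-3 + 20\right) = l + 17 = 17 + l$)
$-1555 - G{\left(M{\left(-1 \right)} \right)} J{\left(-7 \right)} = -1555 - \frac{17 - 1}{-7} = -1555 - 16 \left(- \frac{1}{7}\right) = -1555 - - \frac{16}{7} = -1555 + \frac{16}{7} = - \frac{10869}{7}$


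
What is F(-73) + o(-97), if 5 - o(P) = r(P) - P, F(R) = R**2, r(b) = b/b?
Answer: 5236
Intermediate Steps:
r(b) = 1
o(P) = 4 + P (o(P) = 5 - (1 - P) = 5 + (-1 + P) = 4 + P)
F(-73) + o(-97) = (-73)**2 + (4 - 97) = 5329 - 93 = 5236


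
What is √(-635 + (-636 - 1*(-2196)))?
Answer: 5*√37 ≈ 30.414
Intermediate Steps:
√(-635 + (-636 - 1*(-2196))) = √(-635 + (-636 + 2196)) = √(-635 + 1560) = √925 = 5*√37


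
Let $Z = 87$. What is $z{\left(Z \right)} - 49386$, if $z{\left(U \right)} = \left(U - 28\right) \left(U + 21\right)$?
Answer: $-43014$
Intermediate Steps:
$z{\left(U \right)} = \left(-28 + U\right) \left(21 + U\right)$
$z{\left(Z \right)} - 49386 = \left(-588 + 87^{2} - 609\right) - 49386 = \left(-588 + 7569 - 609\right) - 49386 = 6372 - 49386 = -43014$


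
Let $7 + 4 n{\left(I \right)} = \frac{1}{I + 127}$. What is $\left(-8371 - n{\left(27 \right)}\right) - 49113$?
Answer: $- \frac{35409067}{616} \approx -57482.0$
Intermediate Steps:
$n{\left(I \right)} = - \frac{7}{4} + \frac{1}{4 \left(127 + I\right)}$ ($n{\left(I \right)} = - \frac{7}{4} + \frac{1}{4 \left(I + 127\right)} = - \frac{7}{4} + \frac{1}{4 \left(127 + I\right)}$)
$\left(-8371 - n{\left(27 \right)}\right) - 49113 = \left(-8371 - \frac{-888 - 189}{4 \left(127 + 27\right)}\right) - 49113 = \left(-8371 - \frac{-888 - 189}{4 \cdot 154}\right) - 49113 = \left(-8371 - \frac{1}{4} \cdot \frac{1}{154} \left(-1077\right)\right) - 49113 = \left(-8371 - - \frac{1077}{616}\right) - 49113 = \left(-8371 + \frac{1077}{616}\right) - 49113 = - \frac{5155459}{616} - 49113 = - \frac{35409067}{616}$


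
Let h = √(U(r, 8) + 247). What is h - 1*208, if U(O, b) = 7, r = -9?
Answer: -208 + √254 ≈ -192.06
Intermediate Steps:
h = √254 (h = √(7 + 247) = √254 ≈ 15.937)
h - 1*208 = √254 - 1*208 = √254 - 208 = -208 + √254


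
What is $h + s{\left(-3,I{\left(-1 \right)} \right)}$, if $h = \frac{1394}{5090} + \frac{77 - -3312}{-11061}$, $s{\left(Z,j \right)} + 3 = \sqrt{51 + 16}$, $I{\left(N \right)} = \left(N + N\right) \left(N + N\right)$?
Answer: $- \frac{85366223}{28150245} + \sqrt{67} \approx 5.1528$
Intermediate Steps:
$I{\left(N \right)} = 4 N^{2}$ ($I{\left(N \right)} = 2 N 2 N = 4 N^{2}$)
$s{\left(Z,j \right)} = -3 + \sqrt{67}$ ($s{\left(Z,j \right)} = -3 + \sqrt{51 + 16} = -3 + \sqrt{67}$)
$h = - \frac{915488}{28150245}$ ($h = 1394 \cdot \frac{1}{5090} + \left(77 + 3312\right) \left(- \frac{1}{11061}\right) = \frac{697}{2545} + 3389 \left(- \frac{1}{11061}\right) = \frac{697}{2545} - \frac{3389}{11061} = - \frac{915488}{28150245} \approx -0.032521$)
$h + s{\left(-3,I{\left(-1 \right)} \right)} = - \frac{915488}{28150245} - \left(3 - \sqrt{67}\right) = - \frac{85366223}{28150245} + \sqrt{67}$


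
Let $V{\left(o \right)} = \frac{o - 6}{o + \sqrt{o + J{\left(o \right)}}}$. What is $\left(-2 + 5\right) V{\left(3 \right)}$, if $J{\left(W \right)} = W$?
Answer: $-9 + 3 \sqrt{6} \approx -1.6515$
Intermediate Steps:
$V{\left(o \right)} = \frac{-6 + o}{o + \sqrt{2} \sqrt{o}}$ ($V{\left(o \right)} = \frac{o - 6}{o + \sqrt{o + o}} = \frac{o - 6}{o + \sqrt{2 o}} = \frac{o - 6}{o + \sqrt{2} \sqrt{o}} = \frac{-6 + o}{o + \sqrt{2} \sqrt{o}}$)
$\left(-2 + 5\right) V{\left(3 \right)} = \left(-2 + 5\right) \frac{-6 + 3}{3 + \sqrt{2} \sqrt{3}} = 3 \frac{1}{3 + \sqrt{6}} \left(-3\right) = 3 \left(- \frac{3}{3 + \sqrt{6}}\right) = - \frac{9}{3 + \sqrt{6}}$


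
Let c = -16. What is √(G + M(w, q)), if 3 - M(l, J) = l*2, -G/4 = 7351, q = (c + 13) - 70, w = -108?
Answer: I*√29185 ≈ 170.84*I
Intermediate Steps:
q = -73 (q = (-16 + 13) - 70 = -3 - 70 = -73)
G = -29404 (G = -4*7351 = -29404)
M(l, J) = 3 - 2*l (M(l, J) = 3 - l*2 = 3 - 2*l)
√(G + M(w, q)) = √(-29404 + (3 - 2*(-108))) = √(-29404 + (3 + 216)) = √(-29404 + 219) = √(-29185) = I*√29185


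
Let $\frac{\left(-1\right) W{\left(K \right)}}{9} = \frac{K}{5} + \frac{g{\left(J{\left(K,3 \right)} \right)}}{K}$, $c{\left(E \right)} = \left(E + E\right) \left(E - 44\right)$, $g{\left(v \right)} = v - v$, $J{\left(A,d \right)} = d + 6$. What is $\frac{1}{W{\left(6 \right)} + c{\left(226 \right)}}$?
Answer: $\frac{5}{411266} \approx 1.2158 \cdot 10^{-5}$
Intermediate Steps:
$J{\left(A,d \right)} = 6 + d$
$g{\left(v \right)} = 0$
$c{\left(E \right)} = 2 E \left(-44 + E\right)$
$W{\left(K \right)} = - \frac{9 K}{5}$ ($W{\left(K \right)} = - 9 \left(\frac{K}{5} + \frac{0}{K}\right) = - 9 \left(K \frac{1}{5} + 0\right) = - 9 \left(\frac{K}{5} + 0\right) = - 9 \frac{K}{5} = - \frac{9 K}{5}$)
$\frac{1}{W{\left(6 \right)} + c{\left(226 \right)}} = \frac{1}{\left(- \frac{9}{5}\right) 6 + 2 \cdot 226 \left(-44 + 226\right)} = \frac{1}{- \frac{54}{5} + 2 \cdot 226 \cdot 182} = \frac{1}{- \frac{54}{5} + 82264} = \frac{1}{\frac{411266}{5}} = \frac{5}{411266}$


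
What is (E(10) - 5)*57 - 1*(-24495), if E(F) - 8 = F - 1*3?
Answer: 25065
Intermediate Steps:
E(F) = 5 + F (E(F) = 8 + (F - 1*3) = 8 + (F - 3) = 8 + (-3 + F) = 5 + F)
(E(10) - 5)*57 - 1*(-24495) = ((5 + 10) - 5)*57 - 1*(-24495) = (15 - 5)*57 + 24495 = 10*57 + 24495 = 570 + 24495 = 25065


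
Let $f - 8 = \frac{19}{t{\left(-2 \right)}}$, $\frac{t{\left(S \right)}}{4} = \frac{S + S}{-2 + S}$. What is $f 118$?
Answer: $\frac{3009}{2} \approx 1504.5$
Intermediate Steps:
$t{\left(S \right)} = \frac{8 S}{-2 + S}$ ($t{\left(S \right)} = 4 \frac{S + S}{-2 + S} = 4 \frac{2 S}{-2 + S} = \frac{8 S}{-2 + S}$)
$f = \frac{51}{4}$ ($f = 8 + \frac{19}{8 \left(-2\right) \frac{1}{-2 - 2}} = 8 + \frac{19}{8 \left(-2\right) \frac{1}{-4}} = 8 + \frac{19}{8 \left(-2\right) \left(- \frac{1}{4}\right)} = 8 + \frac{19}{4} = \frac{51}{4} \approx 12.75$)
$f 118 = \frac{51}{4} \cdot 118 = \frac{3009}{2}$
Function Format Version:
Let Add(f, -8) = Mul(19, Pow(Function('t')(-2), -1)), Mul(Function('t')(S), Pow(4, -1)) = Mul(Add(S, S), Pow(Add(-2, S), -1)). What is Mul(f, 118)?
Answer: Rational(3009, 2) ≈ 1504.5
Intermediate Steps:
Function('t')(S) = Mul(8, S, Pow(Add(-2, S), -1)) (Function('t')(S) = Mul(4, Mul(Add(S, S), Pow(Add(-2, S), -1))) = Mul(4, Mul(Mul(2, S), Pow(Add(-2, S), -1))) = Mul(4, Mul(2, S, Pow(Add(-2, S), -1))) = Mul(8, S, Pow(Add(-2, S), -1)))
f = Rational(51, 4) (f = Add(8, Mul(19, Pow(Mul(8, -2, Pow(Add(-2, -2), -1)), -1))) = Add(8, Mul(19, Pow(Mul(8, -2, Pow(-4, -1)), -1))) = Add(8, Mul(19, Pow(Mul(8, -2, Rational(-1, 4)), -1))) = Add(8, Mul(19, Pow(4, -1))) = Add(8, Mul(19, Rational(1, 4))) = Add(8, Rational(19, 4)) = Rational(51, 4) ≈ 12.750)
Mul(f, 118) = Mul(Rational(51, 4), 118) = Rational(3009, 2)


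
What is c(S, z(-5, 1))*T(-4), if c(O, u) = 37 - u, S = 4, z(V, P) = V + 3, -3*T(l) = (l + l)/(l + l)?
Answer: -13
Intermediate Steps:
T(l) = -1/3 (T(l) = -(l + l)/(3*(l + l)) = -2*l/(3*(2*l)) = -2*l*1/(2*l)/3 = -1/3*1 = -1/3)
z(V, P) = 3 + V
c(S, z(-5, 1))*T(-4) = (37 - (3 - 5))*(-1/3) = (37 - 1*(-2))*(-1/3) = (37 + 2)*(-1/3) = 39*(-1/3) = -13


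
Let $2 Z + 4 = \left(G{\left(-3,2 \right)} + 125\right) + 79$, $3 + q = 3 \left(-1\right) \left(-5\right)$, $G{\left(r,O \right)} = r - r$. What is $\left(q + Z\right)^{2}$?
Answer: $12544$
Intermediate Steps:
$G{\left(r,O \right)} = 0$
$q = 12$ ($q = -3 + 3 \left(-1\right) \left(-5\right) = -3 - -15 = -3 + 15 = 12$)
$Z = 100$ ($Z = -2 + \frac{\left(0 + 125\right) + 79}{2} = -2 + \frac{125 + 79}{2} = -2 + \frac{1}{2} \cdot 204 = -2 + 102 = 100$)
$\left(q + Z\right)^{2} = \left(12 + 100\right)^{2} = 112^{2} = 12544$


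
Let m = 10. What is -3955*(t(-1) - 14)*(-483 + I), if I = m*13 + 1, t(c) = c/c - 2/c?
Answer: -15313760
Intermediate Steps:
t(c) = 1 - 2/c
I = 131 (I = 10*13 + 1 = 130 + 1 = 131)
-3955*(t(-1) - 14)*(-483 + I) = -3955*((-2 - 1)/(-1) - 14)*(-483 + 131) = -3955*(-1*(-3) - 14)*(-352) = -3955*(3 - 14)*(-352) = -(-43505)*(-352) = -3955*3872 = -15313760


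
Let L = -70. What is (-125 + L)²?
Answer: 38025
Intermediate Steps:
(-125 + L)² = (-125 - 70)² = (-195)² = 38025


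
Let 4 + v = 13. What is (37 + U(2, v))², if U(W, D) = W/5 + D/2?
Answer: 175561/100 ≈ 1755.6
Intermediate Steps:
v = 9 (v = -4 + 13 = 9)
U(W, D) = D/2 + W/5 (U(W, D) = W*(⅕) + D*(½) = W/5 + D/2 = D/2 + W/5)
(37 + U(2, v))² = (37 + ((½)*9 + (⅕)*2))² = (37 + (9/2 + ⅖))² = (37 + 49/10)² = (419/10)² = 175561/100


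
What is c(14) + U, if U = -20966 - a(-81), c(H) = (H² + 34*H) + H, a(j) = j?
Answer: -20199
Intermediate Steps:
c(H) = H² + 35*H
U = -20885 (U = -20966 - 1*(-81) = -20966 + 81 = -20885)
c(14) + U = 14*(35 + 14) - 20885 = 14*49 - 20885 = 686 - 20885 = -20199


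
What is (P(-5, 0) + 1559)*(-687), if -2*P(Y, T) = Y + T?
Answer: -2145501/2 ≈ -1.0728e+6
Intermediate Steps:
P(Y, T) = -T/2 - Y/2 (P(Y, T) = -(Y + T)/2 = -(T + Y)/2 = -T/2 - Y/2)
(P(-5, 0) + 1559)*(-687) = ((-½*0 - ½*(-5)) + 1559)*(-687) = ((0 + 5/2) + 1559)*(-687) = (5/2 + 1559)*(-687) = (3123/2)*(-687) = -2145501/2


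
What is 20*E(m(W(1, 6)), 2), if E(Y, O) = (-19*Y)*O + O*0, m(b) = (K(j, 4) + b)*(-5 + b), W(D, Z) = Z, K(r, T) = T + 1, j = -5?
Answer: -8360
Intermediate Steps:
K(r, T) = 1 + T
m(b) = (-5 + b)*(5 + b) (m(b) = ((1 + 4) + b)*(-5 + b) = (5 + b)*(-5 + b) = (-5 + b)*(5 + b))
E(Y, O) = -19*O*Y (E(Y, O) = -19*O*Y + 0 = -19*O*Y)
20*E(m(W(1, 6)), 2) = 20*(-19*2*(-25 + 6**2)) = 20*(-19*2*(-25 + 36)) = 20*(-19*2*11) = 20*(-418) = -8360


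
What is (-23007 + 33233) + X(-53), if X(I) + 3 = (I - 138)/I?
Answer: 542010/53 ≈ 10227.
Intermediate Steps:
X(I) = -3 + (-138 + I)/I (X(I) = -3 + (I - 138)/I = -3 + (-138 + I)/I)
(-23007 + 33233) + X(-53) = (-23007 + 33233) + (-2 - 138/(-53)) = 10226 + (-2 - 138*(-1/53)) = 10226 + (-2 + 138/53) = 10226 + 32/53 = 542010/53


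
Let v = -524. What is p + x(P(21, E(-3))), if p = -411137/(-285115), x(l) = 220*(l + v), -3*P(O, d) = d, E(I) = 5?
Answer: -98916564689/855345 ≈ -1.1565e+5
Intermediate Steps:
P(O, d) = -d/3
x(l) = -115280 + 220*l (x(l) = 220*(l - 524) = 220*(-524 + l) = -115280 + 220*l)
p = 411137/285115 (p = -411137*(-1/285115) = 411137/285115 ≈ 1.4420)
p + x(P(21, E(-3))) = 411137/285115 + (-115280 + 220*(-1/3*5)) = 411137/285115 + (-115280 + 220*(-5/3)) = 411137/285115 + (-115280 - 1100/3) = 411137/285115 - 346940/3 = -98916564689/855345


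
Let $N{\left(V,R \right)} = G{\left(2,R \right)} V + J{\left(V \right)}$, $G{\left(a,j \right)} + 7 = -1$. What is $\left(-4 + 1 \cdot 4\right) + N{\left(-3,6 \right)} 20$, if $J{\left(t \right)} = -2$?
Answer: $440$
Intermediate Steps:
$G{\left(a,j \right)} = -8$ ($G{\left(a,j \right)} = -7 - 1 = -8$)
$N{\left(V,R \right)} = -2 - 8 V$ ($N{\left(V,R \right)} = - 8 V - 2 = -2 - 8 V$)
$\left(-4 + 1 \cdot 4\right) + N{\left(-3,6 \right)} 20 = \left(-4 + 1 \cdot 4\right) + \left(-2 - -24\right) 20 = \left(-4 + 4\right) + \left(-2 + 24\right) 20 = 0 + 22 \cdot 20 = 0 + 440 = 440$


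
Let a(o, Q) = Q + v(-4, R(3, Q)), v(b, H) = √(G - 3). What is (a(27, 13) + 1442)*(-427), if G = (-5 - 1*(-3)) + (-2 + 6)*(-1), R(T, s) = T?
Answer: -621285 - 1281*I ≈ -6.2129e+5 - 1281.0*I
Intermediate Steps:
G = -6 (G = (-5 + 3) + 4*(-1) = -2 - 4 = -6)
v(b, H) = 3*I (v(b, H) = √(-6 - 3) = √(-9) = 3*I)
a(o, Q) = Q + 3*I
(a(27, 13) + 1442)*(-427) = ((13 + 3*I) + 1442)*(-427) = (1455 + 3*I)*(-427) = -621285 - 1281*I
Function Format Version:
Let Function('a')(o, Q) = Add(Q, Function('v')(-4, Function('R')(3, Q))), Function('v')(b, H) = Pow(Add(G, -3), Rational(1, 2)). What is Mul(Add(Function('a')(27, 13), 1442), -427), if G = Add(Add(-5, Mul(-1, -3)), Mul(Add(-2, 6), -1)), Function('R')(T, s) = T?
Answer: Add(-621285, Mul(-1281, I)) ≈ Add(-6.2129e+5, Mul(-1281.0, I))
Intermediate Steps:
G = -6 (G = Add(Add(-5, 3), Mul(4, -1)) = Add(-2, -4) = -6)
Function('v')(b, H) = Mul(3, I) (Function('v')(b, H) = Pow(Add(-6, -3), Rational(1, 2)) = Pow(-9, Rational(1, 2)) = Mul(3, I))
Function('a')(o, Q) = Add(Q, Mul(3, I))
Mul(Add(Function('a')(27, 13), 1442), -427) = Mul(Add(Add(13, Mul(3, I)), 1442), -427) = Mul(Add(1455, Mul(3, I)), -427) = Add(-621285, Mul(-1281, I))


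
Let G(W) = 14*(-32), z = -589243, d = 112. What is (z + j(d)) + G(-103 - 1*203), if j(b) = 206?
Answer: -589485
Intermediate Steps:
G(W) = -448
(z + j(d)) + G(-103 - 1*203) = (-589243 + 206) - 448 = -589037 - 448 = -589485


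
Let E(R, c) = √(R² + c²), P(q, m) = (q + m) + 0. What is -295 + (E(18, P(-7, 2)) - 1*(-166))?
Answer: -129 + √349 ≈ -110.32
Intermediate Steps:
P(q, m) = m + q (P(q, m) = (m + q) + 0 = m + q)
-295 + (E(18, P(-7, 2)) - 1*(-166)) = -295 + (√(18² + (2 - 7)²) - 1*(-166)) = -295 + (√(324 + (-5)²) + 166) = -295 + (√(324 + 25) + 166) = -295 + (√349 + 166) = -295 + (166 + √349) = -129 + √349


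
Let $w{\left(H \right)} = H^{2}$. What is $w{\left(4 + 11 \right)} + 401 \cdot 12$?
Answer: $5037$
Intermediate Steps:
$w{\left(4 + 11 \right)} + 401 \cdot 12 = \left(4 + 11\right)^{2} + 401 \cdot 12 = 15^{2} + 4812 = 225 + 4812 = 5037$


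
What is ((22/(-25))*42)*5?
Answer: -924/5 ≈ -184.80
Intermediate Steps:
((22/(-25))*42)*5 = ((22*(-1/25))*42)*5 = -22/25*42*5 = -924/25*5 = -924/5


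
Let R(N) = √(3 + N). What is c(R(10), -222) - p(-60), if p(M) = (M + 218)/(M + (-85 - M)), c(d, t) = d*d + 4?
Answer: 1603/85 ≈ 18.859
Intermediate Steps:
c(d, t) = 4 + d² (c(d, t) = d² + 4 = 4 + d²)
p(M) = -218/85 - M/85 (p(M) = (218 + M)/(-85) = (218 + M)*(-1/85) = -218/85 - M/85)
c(R(10), -222) - p(-60) = (4 + (√(3 + 10))²) - (-218/85 - 1/85*(-60)) = (4 + (√13)²) - (-218/85 + 12/17) = (4 + 13) - 1*(-158/85) = 17 + 158/85 = 1603/85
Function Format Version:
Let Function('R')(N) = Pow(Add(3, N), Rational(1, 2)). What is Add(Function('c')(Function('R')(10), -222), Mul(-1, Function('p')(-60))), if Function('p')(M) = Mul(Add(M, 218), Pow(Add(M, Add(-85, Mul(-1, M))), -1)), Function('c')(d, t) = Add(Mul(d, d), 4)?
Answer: Rational(1603, 85) ≈ 18.859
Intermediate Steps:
Function('c')(d, t) = Add(4, Pow(d, 2)) (Function('c')(d, t) = Add(Pow(d, 2), 4) = Add(4, Pow(d, 2)))
Function('p')(M) = Add(Rational(-218, 85), Mul(Rational(-1, 85), M)) (Function('p')(M) = Mul(Add(218, M), Pow(-85, -1)) = Mul(Add(218, M), Rational(-1, 85)) = Add(Rational(-218, 85), Mul(Rational(-1, 85), M)))
Add(Function('c')(Function('R')(10), -222), Mul(-1, Function('p')(-60))) = Add(Add(4, Pow(Pow(Add(3, 10), Rational(1, 2)), 2)), Mul(-1, Add(Rational(-218, 85), Mul(Rational(-1, 85), -60)))) = Add(Add(4, Pow(Pow(13, Rational(1, 2)), 2)), Mul(-1, Add(Rational(-218, 85), Rational(12, 17)))) = Add(Add(4, 13), Mul(-1, Rational(-158, 85))) = Add(17, Rational(158, 85)) = Rational(1603, 85)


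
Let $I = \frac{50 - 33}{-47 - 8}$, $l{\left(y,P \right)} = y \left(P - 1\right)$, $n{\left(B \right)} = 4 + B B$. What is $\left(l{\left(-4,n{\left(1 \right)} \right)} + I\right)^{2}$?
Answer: $\frac{804609}{3025} \approx 265.99$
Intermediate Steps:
$n{\left(B \right)} = 4 + B^{2}$
$l{\left(y,P \right)} = y \left(-1 + P\right)$
$I = - \frac{17}{55}$ ($I = \frac{17}{-55} = 17 \left(- \frac{1}{55}\right) = - \frac{17}{55} \approx -0.30909$)
$\left(l{\left(-4,n{\left(1 \right)} \right)} + I\right)^{2} = \left(- 4 \left(-1 + \left(4 + 1^{2}\right)\right) - \frac{17}{55}\right)^{2} = \left(- 4 \left(-1 + \left(4 + 1\right)\right) - \frac{17}{55}\right)^{2} = \left(- 4 \left(-1 + 5\right) - \frac{17}{55}\right)^{2} = \left(\left(-4\right) 4 - \frac{17}{55}\right)^{2} = \left(-16 - \frac{17}{55}\right)^{2} = \left(- \frac{897}{55}\right)^{2} = \frac{804609}{3025}$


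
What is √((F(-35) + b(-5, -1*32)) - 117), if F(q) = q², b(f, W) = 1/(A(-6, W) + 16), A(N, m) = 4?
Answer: √110805/10 ≈ 33.287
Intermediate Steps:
b(f, W) = 1/20 (b(f, W) = 1/(4 + 16) = 1/20)
√((F(-35) + b(-5, -1*32)) - 117) = √(((-35)² + 1/20) - 117) = √((1225 + 1/20) - 117) = √(24501/20 - 117) = √(22161/20) = √110805/10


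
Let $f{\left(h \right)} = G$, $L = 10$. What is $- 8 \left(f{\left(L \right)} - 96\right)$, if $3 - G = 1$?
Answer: $752$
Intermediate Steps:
$G = 2$ ($G = 3 - 1 = 2$)
$f{\left(h \right)} = 2$
$- 8 \left(f{\left(L \right)} - 96\right) = - 8 \left(2 - 96\right) = \left(-8\right) \left(-94\right) = 752$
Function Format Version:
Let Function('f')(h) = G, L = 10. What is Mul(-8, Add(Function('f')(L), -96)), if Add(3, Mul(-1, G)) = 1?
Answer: 752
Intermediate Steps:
G = 2 (G = Add(3, Mul(-1, 1)) = Add(3, -1) = 2)
Function('f')(h) = 2
Mul(-8, Add(Function('f')(L), -96)) = Mul(-8, Add(2, -96)) = Mul(-8, -94) = 752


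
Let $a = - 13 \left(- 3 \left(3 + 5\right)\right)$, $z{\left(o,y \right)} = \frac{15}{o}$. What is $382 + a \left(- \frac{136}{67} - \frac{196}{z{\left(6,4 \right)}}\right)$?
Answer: $- \frac{8278558}{335} \approx -24712.0$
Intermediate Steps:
$a = 312$ ($a = - 13 \left(\left(-3\right) 8\right) = \left(-13\right) \left(-24\right) = 312$)
$382 + a \left(- \frac{136}{67} - \frac{196}{z{\left(6,4 \right)}}\right) = 382 + 312 \left(- \frac{136}{67} - \frac{196}{15 \cdot \frac{1}{6}}\right) = 382 + 312 \left(\left(-136\right) \frac{1}{67} - \frac{196}{15 \cdot \frac{1}{6}}\right) = 382 + 312 \left(- \frac{136}{67} - \frac{196}{\frac{5}{2}}\right) = 382 + 312 \left(- \frac{136}{67} - \frac{392}{5}\right) = 382 + 312 \left(- \frac{26944}{335}\right) = 382 - \frac{8406528}{335} = - \frac{8278558}{335}$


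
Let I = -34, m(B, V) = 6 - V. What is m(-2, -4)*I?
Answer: -340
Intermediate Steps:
m(-2, -4)*I = (6 - 1*(-4))*(-34) = (6 + 4)*(-34) = 10*(-34) = -340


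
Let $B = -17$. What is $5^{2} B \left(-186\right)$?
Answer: $79050$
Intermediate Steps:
$5^{2} B \left(-186\right) = 5^{2} \left(-17\right) \left(-186\right) = 25 \left(-17\right) \left(-186\right) = \left(-425\right) \left(-186\right) = 79050$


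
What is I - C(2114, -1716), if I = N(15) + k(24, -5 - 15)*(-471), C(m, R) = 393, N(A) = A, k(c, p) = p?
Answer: 9042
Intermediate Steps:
I = 9435 (I = 15 + (-5 - 15)*(-471) = 15 - 20*(-471) = 15 + 9420 = 9435)
I - C(2114, -1716) = 9435 - 1*393 = 9435 - 393 = 9042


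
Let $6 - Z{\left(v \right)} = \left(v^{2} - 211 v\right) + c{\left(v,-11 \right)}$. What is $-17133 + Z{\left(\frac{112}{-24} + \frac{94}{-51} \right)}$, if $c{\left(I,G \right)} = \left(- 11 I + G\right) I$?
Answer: $- \frac{47203991}{2601} \approx -18148.0$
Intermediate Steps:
$c{\left(I,G \right)} = I \left(G - 11 I\right)$ ($c{\left(I,G \right)} = \left(G - 11 I\right) I = I \left(G - 11 I\right)$)
$Z{\left(v \right)} = 6 - v^{2} + 211 v - v \left(-11 - 11 v\right)$ ($Z{\left(v \right)} = 6 - \left(\left(v^{2} - 211 v\right) + v \left(-11 - 11 v\right)\right) = 6 - \left(v^{2} - 211 v + v \left(-11 - 11 v\right)\right) = 6 - v^{2} + 211 v - v \left(-11 - 11 v\right)$)
$-17133 + Z{\left(\frac{112}{-24} + \frac{94}{-51} \right)} = -17133 + \left(6 + 10 \left(\frac{112}{-24} + \frac{94}{-51}\right)^{2} + 222 \left(\frac{112}{-24} + \frac{94}{-51}\right)\right) = -17133 + \left(6 + 10 \left(112 \left(- \frac{1}{24}\right) + 94 \left(- \frac{1}{51}\right)\right)^{2} + 222 \left(112 \left(- \frac{1}{24}\right) + 94 \left(- \frac{1}{51}\right)\right)\right) = -17133 + \left(6 + 10 \left(- \frac{14}{3} - \frac{94}{51}\right)^{2} + 222 \left(- \frac{14}{3} - \frac{94}{51}\right)\right) = -17133 + \left(6 + 10 \left(- \frac{332}{51}\right)^{2} + 222 \left(- \frac{332}{51}\right)\right) = -17133 + \left(6 + 10 \cdot \frac{110224}{2601} - \frac{24568}{17}\right) = -17133 + \left(6 + \frac{1102240}{2601} - \frac{24568}{17}\right) = -17133 - \frac{2641058}{2601} = - \frac{47203991}{2601}$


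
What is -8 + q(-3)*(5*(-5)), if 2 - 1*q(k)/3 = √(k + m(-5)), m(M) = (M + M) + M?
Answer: -158 + 225*I*√2 ≈ -158.0 + 318.2*I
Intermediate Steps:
m(M) = 3*M (m(M) = 2*M + M = 3*M)
q(k) = 6 - 3*√(-15 + k) (q(k) = 6 - 3*√(k + 3*(-5)) = 6 - 3*√(k - 15) = 6 - 3*√(-15 + k))
-8 + q(-3)*(5*(-5)) = -8 + (6 - 3*√(-15 - 3))*(5*(-5)) = -8 + (6 - 9*I*√2)*(-25) = -8 + (-150 + 225*I*√2) = -158 + 225*I*√2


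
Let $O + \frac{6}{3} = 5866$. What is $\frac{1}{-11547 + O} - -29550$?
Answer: $\frac{167932649}{5683} \approx 29550.0$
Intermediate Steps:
$O = 5864$ ($O = -2 + 5866 = 5864$)
$\frac{1}{-11547 + O} - -29550 = \frac{1}{-11547 + 5864} - -29550 = \frac{1}{-5683} + 29550 = - \frac{1}{5683} + 29550 = \frac{167932649}{5683}$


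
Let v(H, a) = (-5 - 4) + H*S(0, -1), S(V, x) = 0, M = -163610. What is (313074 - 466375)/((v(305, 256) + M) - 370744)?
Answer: 153301/534363 ≈ 0.28689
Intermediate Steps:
v(H, a) = -9 (v(H, a) = (-5 - 4) + H*0 = -9 + 0 = -9)
(313074 - 466375)/((v(305, 256) + M) - 370744) = (313074 - 466375)/((-9 - 163610) - 370744) = -153301/(-163619 - 370744) = -153301/(-534363) = -153301*(-1/534363) = 153301/534363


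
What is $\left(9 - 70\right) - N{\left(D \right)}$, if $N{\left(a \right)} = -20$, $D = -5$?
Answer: $-41$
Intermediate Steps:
$\left(9 - 70\right) - N{\left(D \right)} = \left(9 - 70\right) - -20 = \left(9 - 70\right) + 20 = -61 + 20 = -41$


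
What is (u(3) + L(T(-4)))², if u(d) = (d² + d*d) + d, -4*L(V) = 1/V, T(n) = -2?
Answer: 28561/64 ≈ 446.27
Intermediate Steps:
L(V) = -1/(4*V)
u(d) = d + 2*d² (u(d) = (d² + d²) + d = 2*d² + d = d + 2*d²)
(u(3) + L(T(-4)))² = (3*(1 + 2*3) - ¼/(-2))² = (3*(1 + 6) - ¼*(-½))² = (3*7 + ⅛)² = (21 + ⅛)² = (169/8)² = 28561/64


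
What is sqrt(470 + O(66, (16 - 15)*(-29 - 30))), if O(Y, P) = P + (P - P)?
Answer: sqrt(411) ≈ 20.273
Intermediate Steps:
O(Y, P) = P (O(Y, P) = P + 0 = P)
sqrt(470 + O(66, (16 - 15)*(-29 - 30))) = sqrt(470 + (16 - 15)*(-29 - 30)) = sqrt(470 + 1*(-59)) = sqrt(470 - 59) = sqrt(411)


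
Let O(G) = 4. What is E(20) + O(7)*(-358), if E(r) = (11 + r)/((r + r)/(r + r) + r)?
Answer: -30041/21 ≈ -1430.5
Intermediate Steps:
E(r) = (11 + r)/(1 + r) (E(r) = (11 + r)/((2*r)/((2*r)) + r) = (11 + r)/((2*r)*(1/(2*r)) + r) = (11 + r)/(1 + r))
E(20) + O(7)*(-358) = (11 + 20)/(1 + 20) + 4*(-358) = 31/21 - 1432 = -30041/21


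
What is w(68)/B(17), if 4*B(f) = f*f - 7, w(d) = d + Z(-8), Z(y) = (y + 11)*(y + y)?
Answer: 40/141 ≈ 0.28369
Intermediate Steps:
Z(y) = 2*y*(11 + y) (Z(y) = (11 + y)*(2*y) = 2*y*(11 + y))
w(d) = -48 + d (w(d) = d + 2*(-8)*(11 - 8) = d + 2*(-8)*3 = d - 48 = -48 + d)
B(f) = -7/4 + f**2/4 (B(f) = (f*f - 7)/4 = (f**2 - 7)/4 = (-7 + f**2)/4 = -7/4 + f**2/4)
w(68)/B(17) = (-48 + 68)/(-7/4 + (1/4)*17**2) = 20/(-7/4 + (1/4)*289) = 20/(-7/4 + 289/4) = 20/(141/2) = 20*(2/141) = 40/141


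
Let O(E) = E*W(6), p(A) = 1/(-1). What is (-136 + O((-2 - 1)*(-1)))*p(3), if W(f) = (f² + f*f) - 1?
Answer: -77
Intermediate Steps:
W(f) = -1 + 2*f² (W(f) = (f² + f²) - 1 = 2*f² - 1 = -1 + 2*f²)
p(A) = -1
O(E) = 71*E (O(E) = E*(-1 + 2*6²) = E*(-1 + 2*36) = E*(-1 + 72) = E*71 = 71*E)
(-136 + O((-2 - 1)*(-1)))*p(3) = (-136 + 71*((-2 - 1)*(-1)))*(-1) = (-136 + 71*(-3*(-1)))*(-1) = (-136 + 71*3)*(-1) = (-136 + 213)*(-1) = 77*(-1) = -77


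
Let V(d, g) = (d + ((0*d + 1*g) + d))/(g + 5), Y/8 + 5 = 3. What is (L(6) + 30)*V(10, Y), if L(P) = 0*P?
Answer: -120/11 ≈ -10.909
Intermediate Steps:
Y = -16 (Y = -40 + 8*3 = -40 + 24 = -16)
L(P) = 0
V(d, g) = (g + 2*d)/(5 + g) (V(d, g) = (d + ((0 + g) + d))/(5 + g) = (d + (g + d))/(5 + g) = (d + (d + g))/(5 + g) = (g + 2*d)/(5 + g))
(L(6) + 30)*V(10, Y) = (0 + 30)*((-16 + 2*10)/(5 - 16)) = 30*((-16 + 20)/(-11)) = 30*(-1/11*4) = 30*(-4/11) = -120/11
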